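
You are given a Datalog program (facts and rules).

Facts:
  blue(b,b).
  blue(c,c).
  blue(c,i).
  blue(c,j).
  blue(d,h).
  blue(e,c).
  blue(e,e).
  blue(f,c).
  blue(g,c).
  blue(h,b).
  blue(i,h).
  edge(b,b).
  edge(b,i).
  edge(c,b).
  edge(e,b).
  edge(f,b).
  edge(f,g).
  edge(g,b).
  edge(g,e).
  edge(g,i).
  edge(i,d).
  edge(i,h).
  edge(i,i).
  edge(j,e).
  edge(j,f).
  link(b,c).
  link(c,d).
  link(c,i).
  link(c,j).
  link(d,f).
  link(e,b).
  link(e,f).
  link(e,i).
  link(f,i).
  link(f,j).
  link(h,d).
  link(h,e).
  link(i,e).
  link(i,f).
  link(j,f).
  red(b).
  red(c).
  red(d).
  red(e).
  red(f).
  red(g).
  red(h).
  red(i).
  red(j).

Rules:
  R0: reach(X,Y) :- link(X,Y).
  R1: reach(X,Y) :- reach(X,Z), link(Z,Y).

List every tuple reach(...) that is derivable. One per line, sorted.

reach(b,b)
reach(b,c)
reach(b,d)
reach(b,e)
reach(b,f)
reach(b,i)
reach(b,j)
reach(c,b)
reach(c,c)
reach(c,d)
reach(c,e)
reach(c,f)
reach(c,i)
reach(c,j)
reach(d,b)
reach(d,c)
reach(d,d)
reach(d,e)
reach(d,f)
reach(d,i)
reach(d,j)
reach(e,b)
reach(e,c)
reach(e,d)
reach(e,e)
reach(e,f)
reach(e,i)
reach(e,j)
reach(f,b)
reach(f,c)
reach(f,d)
reach(f,e)
reach(f,f)
reach(f,i)
reach(f,j)
reach(h,b)
reach(h,c)
reach(h,d)
reach(h,e)
reach(h,f)
reach(h,i)
reach(h,j)
reach(i,b)
reach(i,c)
reach(i,d)
reach(i,e)
reach(i,f)
reach(i,i)
reach(i,j)
reach(j,b)
reach(j,c)
reach(j,d)
reach(j,e)
reach(j,f)
reach(j,i)
reach(j,j)

round 1: derive reach(b,c) via R0 from link(b,c)
round 1: derive reach(c,d) via R0 from link(c,d)
round 1: derive reach(c,i) via R0 from link(c,i)
round 1: derive reach(c,j) via R0 from link(c,j)
round 1: derive reach(d,f) via R0 from link(d,f)
round 1: derive reach(e,b) via R0 from link(e,b)
round 1: derive reach(e,f) via R0 from link(e,f)
round 1: derive reach(e,i) via R0 from link(e,i)
round 1: derive reach(f,i) via R0 from link(f,i)
round 1: derive reach(f,j) via R0 from link(f,j)
round 1: derive reach(h,d) via R0 from link(h,d)
round 1: derive reach(h,e) via R0 from link(h,e)
round 1: derive reach(i,e) via R0 from link(i,e)
round 1: derive reach(i,f) via R0 from link(i,f)
round 1: derive reach(j,f) via R0 from link(j,f)
round 2: derive reach(b,d) via R1 from reach(b,c), link(c,d)
round 2: derive reach(b,i) via R1 from reach(b,c), link(c,i)
round 2: derive reach(b,j) via R1 from reach(b,c), link(c,j)
round 2: derive reach(c,e) via R1 from reach(c,i), link(i,e)
round 2: derive reach(c,f) via R1 from reach(c,d), link(d,f)
round 2: derive reach(d,i) via R1 from reach(d,f), link(f,i)
round 2: derive reach(d,j) via R1 from reach(d,f), link(f,j)
round 2: derive reach(e,c) via R1 from reach(e,b), link(b,c)
round 2: derive reach(e,e) via R1 from reach(e,i), link(i,e)
round 2: derive reach(e,j) via R1 from reach(e,f), link(f,j)
round 2: derive reach(f,e) via R1 from reach(f,i), link(i,e)
round 2: derive reach(f,f) via R1 from reach(f,i), link(i,f)
round 2: derive reach(h,b) via R1 from reach(h,e), link(e,b)
round 2: derive reach(h,f) via R1 from reach(h,d), link(d,f)
round 2: derive reach(h,i) via R1 from reach(h,e), link(e,i)
round 2: derive reach(i,b) via R1 from reach(i,e), link(e,b)
round 2: derive reach(i,i) via R1 from reach(i,e), link(e,i)
round 2: derive reach(i,j) via R1 from reach(i,f), link(f,j)
round 2: derive reach(j,i) via R1 from reach(j,f), link(f,i)
round 2: derive reach(j,j) via R1 from reach(j,f), link(f,j)
round 3: derive reach(b,e) via R1 from reach(b,i), link(i,e)
round 3: derive reach(b,f) via R1 from reach(b,d), link(d,f)
round 3: derive reach(c,b) via R1 from reach(c,e), link(e,b)
round 3: derive reach(d,e) via R1 from reach(d,i), link(i,e)
round 3: derive reach(e,d) via R1 from reach(e,c), link(c,d)
round 3: derive reach(f,b) via R1 from reach(f,e), link(e,b)
round 3: derive reach(h,c) via R1 from reach(h,b), link(b,c)
round 3: derive reach(h,j) via R1 from reach(h,f), link(f,j)
round 3: derive reach(i,c) via R1 from reach(i,b), link(b,c)
round 3: derive reach(j,e) via R1 from reach(j,i), link(i,e)
round 4: derive reach(b,b) via R1 from reach(b,e), link(e,b)
round 4: derive reach(c,c) via R1 from reach(c,b), link(b,c)
round 4: derive reach(d,b) via R1 from reach(d,e), link(e,b)
round 4: derive reach(f,c) via R1 from reach(f,b), link(b,c)
round 4: derive reach(i,d) via R1 from reach(i,c), link(c,d)
round 4: derive reach(j,b) via R1 from reach(j,e), link(e,b)
round 5: derive reach(d,c) via R1 from reach(d,b), link(b,c)
round 5: derive reach(f,d) via R1 from reach(f,c), link(c,d)
round 5: derive reach(j,c) via R1 from reach(j,b), link(b,c)
round 6: derive reach(d,d) via R1 from reach(d,c), link(c,d)
round 6: derive reach(j,d) via R1 from reach(j,c), link(c,d)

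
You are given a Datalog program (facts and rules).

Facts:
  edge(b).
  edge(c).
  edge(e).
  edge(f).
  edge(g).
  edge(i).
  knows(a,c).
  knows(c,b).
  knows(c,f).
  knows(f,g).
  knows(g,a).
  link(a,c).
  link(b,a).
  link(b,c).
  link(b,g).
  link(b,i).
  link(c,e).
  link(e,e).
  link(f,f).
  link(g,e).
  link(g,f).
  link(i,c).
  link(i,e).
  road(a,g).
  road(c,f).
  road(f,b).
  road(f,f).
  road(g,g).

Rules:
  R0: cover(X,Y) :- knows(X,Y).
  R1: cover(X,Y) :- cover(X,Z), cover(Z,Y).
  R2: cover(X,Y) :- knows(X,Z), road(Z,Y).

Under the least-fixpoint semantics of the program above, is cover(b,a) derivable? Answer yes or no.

no

round 1: derive cover(a,c) via R0 from knows(a,c)
round 1: derive cover(c,b) via R0 from knows(c,b)
round 1: derive cover(c,f) via R0 from knows(c,f)
round 1: derive cover(f,g) via R0 from knows(f,g)
round 1: derive cover(g,a) via R0 from knows(g,a)
round 1: derive cover(a,f) via R2 from knows(a,c), road(c,f)
round 1: derive cover(g,g) via R2 from knows(g,a), road(a,g)
round 2: derive cover(a,b) via R1 from cover(a,c), cover(c,b)
round 2: derive cover(a,g) via R1 from cover(a,f), cover(f,g)
round 2: derive cover(c,g) via R1 from cover(c,f), cover(f,g)
round 2: derive cover(f,a) via R1 from cover(f,g), cover(g,a)
round 2: derive cover(g,c) via R1 from cover(g,a), cover(a,c)
round 2: derive cover(g,f) via R1 from cover(g,a), cover(a,f)
round 3: derive cover(a,a) via R1 from cover(a,f), cover(f,a)
round 3: derive cover(c,a) via R1 from cover(c,f), cover(f,a)
round 3: derive cover(c,c) via R1 from cover(c,g), cover(g,c)
round 3: derive cover(f,b) via R1 from cover(f,a), cover(a,b)
round 3: derive cover(f,c) via R1 from cover(f,a), cover(a,c)
round 3: derive cover(f,f) via R1 from cover(f,a), cover(a,f)
round 3: derive cover(g,b) via R1 from cover(g,a), cover(a,b)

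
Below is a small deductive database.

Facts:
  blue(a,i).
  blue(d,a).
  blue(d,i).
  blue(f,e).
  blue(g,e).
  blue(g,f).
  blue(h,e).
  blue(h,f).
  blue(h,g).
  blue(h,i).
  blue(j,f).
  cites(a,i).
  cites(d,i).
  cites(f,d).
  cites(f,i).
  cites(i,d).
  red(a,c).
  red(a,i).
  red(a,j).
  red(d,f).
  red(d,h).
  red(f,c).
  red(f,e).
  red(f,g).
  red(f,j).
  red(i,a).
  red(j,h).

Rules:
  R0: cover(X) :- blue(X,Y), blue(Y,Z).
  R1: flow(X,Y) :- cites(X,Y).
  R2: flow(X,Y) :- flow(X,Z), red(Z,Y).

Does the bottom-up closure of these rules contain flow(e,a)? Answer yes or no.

round 1: derive flow(a,i) via R1 from cites(a,i)
round 1: derive flow(d,i) via R1 from cites(d,i)
round 1: derive flow(f,d) via R1 from cites(f,d)
round 1: derive flow(f,i) via R1 from cites(f,i)
round 1: derive flow(i,d) via R1 from cites(i,d)
round 2: derive flow(a,a) via R2 from flow(a,i), red(i,a)
round 2: derive flow(d,a) via R2 from flow(d,i), red(i,a)
round 2: derive flow(f,a) via R2 from flow(f,i), red(i,a)
round 2: derive flow(f,f) via R2 from flow(f,d), red(d,f)
round 2: derive flow(f,h) via R2 from flow(f,d), red(d,h)
round 2: derive flow(i,f) via R2 from flow(i,d), red(d,f)
round 2: derive flow(i,h) via R2 from flow(i,d), red(d,h)
round 3: derive flow(a,c) via R2 from flow(a,a), red(a,c)
round 3: derive flow(a,j) via R2 from flow(a,a), red(a,j)
round 3: derive flow(d,c) via R2 from flow(d,a), red(a,c)
round 3: derive flow(d,j) via R2 from flow(d,a), red(a,j)
round 3: derive flow(f,c) via R2 from flow(f,a), red(a,c)
round 3: derive flow(f,e) via R2 from flow(f,f), red(f,e)
round 3: derive flow(f,g) via R2 from flow(f,f), red(f,g)
round 3: derive flow(f,j) via R2 from flow(f,a), red(a,j)
round 3: derive flow(i,c) via R2 from flow(i,f), red(f,c)
round 3: derive flow(i,e) via R2 from flow(i,f), red(f,e)
round 3: derive flow(i,g) via R2 from flow(i,f), red(f,g)
round 3: derive flow(i,j) via R2 from flow(i,f), red(f,j)
round 4: derive flow(a,h) via R2 from flow(a,j), red(j,h)
round 4: derive flow(d,h) via R2 from flow(d,j), red(j,h)

no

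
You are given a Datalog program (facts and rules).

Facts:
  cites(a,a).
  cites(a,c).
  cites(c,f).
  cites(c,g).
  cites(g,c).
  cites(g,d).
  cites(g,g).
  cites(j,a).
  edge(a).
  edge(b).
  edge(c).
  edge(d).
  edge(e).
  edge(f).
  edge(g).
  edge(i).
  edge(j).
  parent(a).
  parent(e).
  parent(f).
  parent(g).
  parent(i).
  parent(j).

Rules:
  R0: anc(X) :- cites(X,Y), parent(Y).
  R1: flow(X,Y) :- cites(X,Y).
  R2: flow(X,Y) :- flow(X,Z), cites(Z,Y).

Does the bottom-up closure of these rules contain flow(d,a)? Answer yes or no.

no

round 1: derive flow(a,a) via R1 from cites(a,a)
round 1: derive flow(a,c) via R1 from cites(a,c)
round 1: derive flow(c,f) via R1 from cites(c,f)
round 1: derive flow(c,g) via R1 from cites(c,g)
round 1: derive flow(g,c) via R1 from cites(g,c)
round 1: derive flow(g,d) via R1 from cites(g,d)
round 1: derive flow(g,g) via R1 from cites(g,g)
round 1: derive flow(j,a) via R1 from cites(j,a)
round 2: derive flow(a,f) via R2 from flow(a,c), cites(c,f)
round 2: derive flow(a,g) via R2 from flow(a,c), cites(c,g)
round 2: derive flow(c,c) via R2 from flow(c,g), cites(g,c)
round 2: derive flow(c,d) via R2 from flow(c,g), cites(g,d)
round 2: derive flow(g,f) via R2 from flow(g,c), cites(c,f)
round 2: derive flow(j,c) via R2 from flow(j,a), cites(a,c)
round 3: derive flow(a,d) via R2 from flow(a,g), cites(g,d)
round 3: derive flow(j,f) via R2 from flow(j,c), cites(c,f)
round 3: derive flow(j,g) via R2 from flow(j,c), cites(c,g)
round 4: derive flow(j,d) via R2 from flow(j,g), cites(g,d)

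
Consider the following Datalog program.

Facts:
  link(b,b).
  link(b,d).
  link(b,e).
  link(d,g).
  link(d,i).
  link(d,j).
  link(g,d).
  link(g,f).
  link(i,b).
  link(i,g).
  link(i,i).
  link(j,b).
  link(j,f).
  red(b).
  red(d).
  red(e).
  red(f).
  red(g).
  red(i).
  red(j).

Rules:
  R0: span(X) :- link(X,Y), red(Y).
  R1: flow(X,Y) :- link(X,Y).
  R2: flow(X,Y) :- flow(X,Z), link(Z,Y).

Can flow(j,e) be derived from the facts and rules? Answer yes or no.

yes

round 1: derive flow(b,b) via R1 from link(b,b)
round 1: derive flow(b,d) via R1 from link(b,d)
round 1: derive flow(b,e) via R1 from link(b,e)
round 1: derive flow(d,g) via R1 from link(d,g)
round 1: derive flow(d,i) via R1 from link(d,i)
round 1: derive flow(d,j) via R1 from link(d,j)
round 1: derive flow(g,d) via R1 from link(g,d)
round 1: derive flow(g,f) via R1 from link(g,f)
round 1: derive flow(i,b) via R1 from link(i,b)
round 1: derive flow(i,g) via R1 from link(i,g)
round 1: derive flow(i,i) via R1 from link(i,i)
round 1: derive flow(j,b) via R1 from link(j,b)
round 1: derive flow(j,f) via R1 from link(j,f)
round 2: derive flow(b,g) via R2 from flow(b,d), link(d,g)
round 2: derive flow(b,i) via R2 from flow(b,d), link(d,i)
round 2: derive flow(b,j) via R2 from flow(b,d), link(d,j)
round 2: derive flow(d,b) via R2 from flow(d,i), link(i,b)
round 2: derive flow(d,d) via R2 from flow(d,g), link(g,d)
round 2: derive flow(d,f) via R2 from flow(d,g), link(g,f)
round 2: derive flow(g,g) via R2 from flow(g,d), link(d,g)
round 2: derive flow(g,i) via R2 from flow(g,d), link(d,i)
round 2: derive flow(g,j) via R2 from flow(g,d), link(d,j)
round 2: derive flow(i,d) via R2 from flow(i,b), link(b,d)
round 2: derive flow(i,e) via R2 from flow(i,b), link(b,e)
round 2: derive flow(i,f) via R2 from flow(i,g), link(g,f)
round 2: derive flow(j,d) via R2 from flow(j,b), link(b,d)
round 2: derive flow(j,e) via R2 from flow(j,b), link(b,e)
round 3: derive flow(b,f) via R2 from flow(b,g), link(g,f)
round 3: derive flow(d,e) via R2 from flow(d,b), link(b,e)
round 3: derive flow(g,b) via R2 from flow(g,i), link(i,b)
round 3: derive flow(i,j) via R2 from flow(i,d), link(d,j)
round 3: derive flow(j,g) via R2 from flow(j,d), link(d,g)
round 3: derive flow(j,i) via R2 from flow(j,d), link(d,i)
round 3: derive flow(j,j) via R2 from flow(j,d), link(d,j)
round 4: derive flow(g,e) via R2 from flow(g,b), link(b,e)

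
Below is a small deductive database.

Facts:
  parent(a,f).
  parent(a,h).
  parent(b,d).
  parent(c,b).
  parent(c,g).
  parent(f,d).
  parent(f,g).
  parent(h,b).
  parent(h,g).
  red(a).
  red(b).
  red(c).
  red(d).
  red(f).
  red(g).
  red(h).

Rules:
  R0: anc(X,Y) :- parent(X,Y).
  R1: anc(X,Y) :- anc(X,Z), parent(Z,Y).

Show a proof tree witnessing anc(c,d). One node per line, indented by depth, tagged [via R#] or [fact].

round 1: derive anc(a,f) via R0 from parent(a,f)
round 1: derive anc(a,h) via R0 from parent(a,h)
round 1: derive anc(b,d) via R0 from parent(b,d)
round 1: derive anc(c,b) via R0 from parent(c,b)
round 1: derive anc(c,g) via R0 from parent(c,g)
round 1: derive anc(f,d) via R0 from parent(f,d)
round 1: derive anc(f,g) via R0 from parent(f,g)
round 1: derive anc(h,b) via R0 from parent(h,b)
round 1: derive anc(h,g) via R0 from parent(h,g)
round 2: derive anc(a,b) via R1 from anc(a,h), parent(h,b)
round 2: derive anc(a,d) via R1 from anc(a,f), parent(f,d)
round 2: derive anc(a,g) via R1 from anc(a,f), parent(f,g)
round 2: derive anc(c,d) via R1 from anc(c,b), parent(b,d)
round 2: derive anc(h,d) via R1 from anc(h,b), parent(b,d)

anc(c,d)  [via R1]
  anc(c,b)  [via R0]
    parent(c,b)  [fact]
  parent(b,d)  [fact]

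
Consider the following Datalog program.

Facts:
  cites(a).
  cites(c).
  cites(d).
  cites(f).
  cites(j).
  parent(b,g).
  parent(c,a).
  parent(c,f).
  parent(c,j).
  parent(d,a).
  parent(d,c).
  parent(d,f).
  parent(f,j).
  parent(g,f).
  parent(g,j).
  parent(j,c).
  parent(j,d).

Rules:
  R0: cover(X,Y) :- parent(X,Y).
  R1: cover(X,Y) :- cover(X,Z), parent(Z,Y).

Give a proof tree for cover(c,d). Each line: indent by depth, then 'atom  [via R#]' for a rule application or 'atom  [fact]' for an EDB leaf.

round 1: derive cover(b,g) via R0 from parent(b,g)
round 1: derive cover(c,a) via R0 from parent(c,a)
round 1: derive cover(c,f) via R0 from parent(c,f)
round 1: derive cover(c,j) via R0 from parent(c,j)
round 1: derive cover(d,a) via R0 from parent(d,a)
round 1: derive cover(d,c) via R0 from parent(d,c)
round 1: derive cover(d,f) via R0 from parent(d,f)
round 1: derive cover(f,j) via R0 from parent(f,j)
round 1: derive cover(g,f) via R0 from parent(g,f)
round 1: derive cover(g,j) via R0 from parent(g,j)
round 1: derive cover(j,c) via R0 from parent(j,c)
round 1: derive cover(j,d) via R0 from parent(j,d)
round 2: derive cover(b,f) via R1 from cover(b,g), parent(g,f)
round 2: derive cover(b,j) via R1 from cover(b,g), parent(g,j)
round 2: derive cover(c,c) via R1 from cover(c,j), parent(j,c)
round 2: derive cover(c,d) via R1 from cover(c,j), parent(j,d)
round 2: derive cover(d,j) via R1 from cover(d,c), parent(c,j)
round 2: derive cover(f,c) via R1 from cover(f,j), parent(j,c)
round 2: derive cover(f,d) via R1 from cover(f,j), parent(j,d)
round 2: derive cover(g,c) via R1 from cover(g,j), parent(j,c)
round 2: derive cover(g,d) via R1 from cover(g,j), parent(j,d)
round 2: derive cover(j,a) via R1 from cover(j,c), parent(c,a)
round 2: derive cover(j,f) via R1 from cover(j,c), parent(c,f)
round 2: derive cover(j,j) via R1 from cover(j,c), parent(c,j)
round 3: derive cover(b,c) via R1 from cover(b,j), parent(j,c)
round 3: derive cover(b,d) via R1 from cover(b,j), parent(j,d)
round 3: derive cover(d,d) via R1 from cover(d,j), parent(j,d)
round 3: derive cover(f,a) via R1 from cover(f,c), parent(c,a)
round 3: derive cover(f,f) via R1 from cover(f,c), parent(c,f)
round 3: derive cover(g,a) via R1 from cover(g,c), parent(c,a)
round 4: derive cover(b,a) via R1 from cover(b,c), parent(c,a)

cover(c,d)  [via R1]
  cover(c,j)  [via R0]
    parent(c,j)  [fact]
  parent(j,d)  [fact]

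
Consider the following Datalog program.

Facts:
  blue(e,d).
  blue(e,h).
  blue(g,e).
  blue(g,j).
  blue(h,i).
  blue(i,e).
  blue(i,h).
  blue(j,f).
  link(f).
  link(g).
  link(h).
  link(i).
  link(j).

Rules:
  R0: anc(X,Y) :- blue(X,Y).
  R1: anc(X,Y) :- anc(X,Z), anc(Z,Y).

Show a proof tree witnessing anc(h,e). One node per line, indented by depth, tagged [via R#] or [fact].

anc(h,e)  [via R1]
  anc(h,i)  [via R0]
    blue(h,i)  [fact]
  anc(i,e)  [via R0]
    blue(i,e)  [fact]

round 1: derive anc(e,d) via R0 from blue(e,d)
round 1: derive anc(e,h) via R0 from blue(e,h)
round 1: derive anc(g,e) via R0 from blue(g,e)
round 1: derive anc(g,j) via R0 from blue(g,j)
round 1: derive anc(h,i) via R0 from blue(h,i)
round 1: derive anc(i,e) via R0 from blue(i,e)
round 1: derive anc(i,h) via R0 from blue(i,h)
round 1: derive anc(j,f) via R0 from blue(j,f)
round 2: derive anc(e,i) via R1 from anc(e,h), anc(h,i)
round 2: derive anc(g,d) via R1 from anc(g,e), anc(e,d)
round 2: derive anc(g,f) via R1 from anc(g,j), anc(j,f)
round 2: derive anc(g,h) via R1 from anc(g,e), anc(e,h)
round 2: derive anc(h,e) via R1 from anc(h,i), anc(i,e)
round 2: derive anc(h,h) via R1 from anc(h,i), anc(i,h)
round 2: derive anc(i,d) via R1 from anc(i,e), anc(e,d)
round 2: derive anc(i,i) via R1 from anc(i,h), anc(h,i)
round 3: derive anc(e,e) via R1 from anc(e,h), anc(h,e)
round 3: derive anc(g,i) via R1 from anc(g,e), anc(e,i)
round 3: derive anc(h,d) via R1 from anc(h,e), anc(e,d)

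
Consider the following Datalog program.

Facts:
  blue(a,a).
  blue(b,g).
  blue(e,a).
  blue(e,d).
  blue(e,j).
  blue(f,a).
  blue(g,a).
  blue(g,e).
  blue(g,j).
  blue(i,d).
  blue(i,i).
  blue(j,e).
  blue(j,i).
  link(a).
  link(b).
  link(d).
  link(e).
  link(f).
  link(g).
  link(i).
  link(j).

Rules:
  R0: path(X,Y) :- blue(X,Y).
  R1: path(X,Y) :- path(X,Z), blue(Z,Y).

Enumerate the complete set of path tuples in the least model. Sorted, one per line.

path(a,a)
path(b,a)
path(b,d)
path(b,e)
path(b,g)
path(b,i)
path(b,j)
path(e,a)
path(e,d)
path(e,e)
path(e,i)
path(e,j)
path(f,a)
path(g,a)
path(g,d)
path(g,e)
path(g,i)
path(g,j)
path(i,d)
path(i,i)
path(j,a)
path(j,d)
path(j,e)
path(j,i)
path(j,j)

round 1: derive path(a,a) via R0 from blue(a,a)
round 1: derive path(b,g) via R0 from blue(b,g)
round 1: derive path(e,a) via R0 from blue(e,a)
round 1: derive path(e,d) via R0 from blue(e,d)
round 1: derive path(e,j) via R0 from blue(e,j)
round 1: derive path(f,a) via R0 from blue(f,a)
round 1: derive path(g,a) via R0 from blue(g,a)
round 1: derive path(g,e) via R0 from blue(g,e)
round 1: derive path(g,j) via R0 from blue(g,j)
round 1: derive path(i,d) via R0 from blue(i,d)
round 1: derive path(i,i) via R0 from blue(i,i)
round 1: derive path(j,e) via R0 from blue(j,e)
round 1: derive path(j,i) via R0 from blue(j,i)
round 2: derive path(b,a) via R1 from path(b,g), blue(g,a)
round 2: derive path(b,e) via R1 from path(b,g), blue(g,e)
round 2: derive path(b,j) via R1 from path(b,g), blue(g,j)
round 2: derive path(e,e) via R1 from path(e,j), blue(j,e)
round 2: derive path(e,i) via R1 from path(e,j), blue(j,i)
round 2: derive path(g,d) via R1 from path(g,e), blue(e,d)
round 2: derive path(g,i) via R1 from path(g,j), blue(j,i)
round 2: derive path(j,a) via R1 from path(j,e), blue(e,a)
round 2: derive path(j,d) via R1 from path(j,e), blue(e,d)
round 2: derive path(j,j) via R1 from path(j,e), blue(e,j)
round 3: derive path(b,d) via R1 from path(b,e), blue(e,d)
round 3: derive path(b,i) via R1 from path(b,j), blue(j,i)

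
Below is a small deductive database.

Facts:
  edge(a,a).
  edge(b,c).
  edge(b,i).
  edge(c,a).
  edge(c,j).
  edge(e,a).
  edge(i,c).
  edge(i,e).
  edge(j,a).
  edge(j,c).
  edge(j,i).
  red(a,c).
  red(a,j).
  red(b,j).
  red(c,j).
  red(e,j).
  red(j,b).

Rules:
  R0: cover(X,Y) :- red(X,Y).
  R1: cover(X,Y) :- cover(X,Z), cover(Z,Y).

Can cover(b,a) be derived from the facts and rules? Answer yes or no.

round 1: derive cover(a,c) via R0 from red(a,c)
round 1: derive cover(a,j) via R0 from red(a,j)
round 1: derive cover(b,j) via R0 from red(b,j)
round 1: derive cover(c,j) via R0 from red(c,j)
round 1: derive cover(e,j) via R0 from red(e,j)
round 1: derive cover(j,b) via R0 from red(j,b)
round 2: derive cover(a,b) via R1 from cover(a,j), cover(j,b)
round 2: derive cover(b,b) via R1 from cover(b,j), cover(j,b)
round 2: derive cover(c,b) via R1 from cover(c,j), cover(j,b)
round 2: derive cover(e,b) via R1 from cover(e,j), cover(j,b)
round 2: derive cover(j,j) via R1 from cover(j,b), cover(b,j)

no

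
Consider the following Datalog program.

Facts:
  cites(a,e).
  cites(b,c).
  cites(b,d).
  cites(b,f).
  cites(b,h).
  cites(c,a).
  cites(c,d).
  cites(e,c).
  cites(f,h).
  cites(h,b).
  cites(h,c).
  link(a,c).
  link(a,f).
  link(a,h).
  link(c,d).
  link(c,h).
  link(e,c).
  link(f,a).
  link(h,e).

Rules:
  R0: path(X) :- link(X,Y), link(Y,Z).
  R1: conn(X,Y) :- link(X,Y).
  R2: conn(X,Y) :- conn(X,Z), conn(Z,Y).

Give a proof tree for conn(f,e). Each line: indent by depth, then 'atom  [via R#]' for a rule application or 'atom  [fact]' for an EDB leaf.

round 1: derive conn(a,c) via R1 from link(a,c)
round 1: derive conn(a,f) via R1 from link(a,f)
round 1: derive conn(a,h) via R1 from link(a,h)
round 1: derive conn(c,d) via R1 from link(c,d)
round 1: derive conn(c,h) via R1 from link(c,h)
round 1: derive conn(e,c) via R1 from link(e,c)
round 1: derive conn(f,a) via R1 from link(f,a)
round 1: derive conn(h,e) via R1 from link(h,e)
round 2: derive conn(a,a) via R2 from conn(a,f), conn(f,a)
round 2: derive conn(a,d) via R2 from conn(a,c), conn(c,d)
round 2: derive conn(a,e) via R2 from conn(a,h), conn(h,e)
round 2: derive conn(c,e) via R2 from conn(c,h), conn(h,e)
round 2: derive conn(e,d) via R2 from conn(e,c), conn(c,d)
round 2: derive conn(e,h) via R2 from conn(e,c), conn(c,h)
round 2: derive conn(f,c) via R2 from conn(f,a), conn(a,c)
round 2: derive conn(f,f) via R2 from conn(f,a), conn(a,f)
round 2: derive conn(f,h) via R2 from conn(f,a), conn(a,h)
round 2: derive conn(h,c) via R2 from conn(h,e), conn(e,c)
round 3: derive conn(c,c) via R2 from conn(c,e), conn(e,c)
round 3: derive conn(e,e) via R2 from conn(e,c), conn(c,e)
round 3: derive conn(f,d) via R2 from conn(f,a), conn(a,d)
round 3: derive conn(f,e) via R2 from conn(f,a), conn(a,e)
round 3: derive conn(h,d) via R2 from conn(h,c), conn(c,d)
round 3: derive conn(h,h) via R2 from conn(h,c), conn(c,h)

conn(f,e)  [via R2]
  conn(f,a)  [via R1]
    link(f,a)  [fact]
  conn(a,e)  [via R2]
    conn(a,h)  [via R1]
      link(a,h)  [fact]
    conn(h,e)  [via R1]
      link(h,e)  [fact]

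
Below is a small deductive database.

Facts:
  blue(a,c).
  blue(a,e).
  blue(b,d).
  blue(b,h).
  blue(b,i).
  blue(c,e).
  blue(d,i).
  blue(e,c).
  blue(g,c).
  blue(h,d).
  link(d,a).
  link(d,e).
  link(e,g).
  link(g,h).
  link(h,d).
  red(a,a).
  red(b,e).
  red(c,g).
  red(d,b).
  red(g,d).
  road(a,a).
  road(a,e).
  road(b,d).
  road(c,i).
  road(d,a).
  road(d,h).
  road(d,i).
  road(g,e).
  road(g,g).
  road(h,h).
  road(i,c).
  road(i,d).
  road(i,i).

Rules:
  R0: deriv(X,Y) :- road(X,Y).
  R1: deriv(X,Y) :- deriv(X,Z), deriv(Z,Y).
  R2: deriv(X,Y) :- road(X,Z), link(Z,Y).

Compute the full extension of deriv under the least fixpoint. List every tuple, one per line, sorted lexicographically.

deriv(a,a)
deriv(a,c)
deriv(a,d)
deriv(a,e)
deriv(a,g)
deriv(a,h)
deriv(a,i)
deriv(b,a)
deriv(b,c)
deriv(b,d)
deriv(b,e)
deriv(b,g)
deriv(b,h)
deriv(b,i)
deriv(c,a)
deriv(c,c)
deriv(c,d)
deriv(c,e)
deriv(c,g)
deriv(c,h)
deriv(c,i)
deriv(d,a)
deriv(d,c)
deriv(d,d)
deriv(d,e)
deriv(d,g)
deriv(d,h)
deriv(d,i)
deriv(g,a)
deriv(g,c)
deriv(g,d)
deriv(g,e)
deriv(g,g)
deriv(g,h)
deriv(g,i)
deriv(h,a)
deriv(h,c)
deriv(h,d)
deriv(h,e)
deriv(h,g)
deriv(h,h)
deriv(h,i)
deriv(i,a)
deriv(i,c)
deriv(i,d)
deriv(i,e)
deriv(i,g)
deriv(i,h)
deriv(i,i)

round 1: derive deriv(a,a) via R0 from road(a,a)
round 1: derive deriv(a,e) via R0 from road(a,e)
round 1: derive deriv(b,d) via R0 from road(b,d)
round 1: derive deriv(c,i) via R0 from road(c,i)
round 1: derive deriv(d,a) via R0 from road(d,a)
round 1: derive deriv(d,h) via R0 from road(d,h)
round 1: derive deriv(d,i) via R0 from road(d,i)
round 1: derive deriv(g,e) via R0 from road(g,e)
round 1: derive deriv(g,g) via R0 from road(g,g)
round 1: derive deriv(h,h) via R0 from road(h,h)
round 1: derive deriv(i,c) via R0 from road(i,c)
round 1: derive deriv(i,d) via R0 from road(i,d)
round 1: derive deriv(i,i) via R0 from road(i,i)
round 1: derive deriv(a,g) via R2 from road(a,e), link(e,g)
round 1: derive deriv(b,a) via R2 from road(b,d), link(d,a)
round 1: derive deriv(b,e) via R2 from road(b,d), link(d,e)
round 1: derive deriv(d,d) via R2 from road(d,h), link(h,d)
round 1: derive deriv(g,h) via R2 from road(g,g), link(g,h)
round 1: derive deriv(h,d) via R2 from road(h,h), link(h,d)
round 1: derive deriv(i,a) via R2 from road(i,d), link(d,a)
round 1: derive deriv(i,e) via R2 from road(i,d), link(d,e)
round 2: derive deriv(a,h) via R1 from deriv(a,g), deriv(g,h)
round 2: derive deriv(b,g) via R1 from deriv(b,a), deriv(a,g)
round 2: derive deriv(b,h) via R1 from deriv(b,d), deriv(d,h)
round 2: derive deriv(b,i) via R1 from deriv(b,d), deriv(d,i)
round 2: derive deriv(c,a) via R1 from deriv(c,i), deriv(i,a)
round 2: derive deriv(c,c) via R1 from deriv(c,i), deriv(i,c)
round 2: derive deriv(c,d) via R1 from deriv(c,i), deriv(i,d)
round 2: derive deriv(c,e) via R1 from deriv(c,i), deriv(i,e)
round 2: derive deriv(d,c) via R1 from deriv(d,i), deriv(i,c)
round 2: derive deriv(d,e) via R1 from deriv(d,a), deriv(a,e)
round 2: derive deriv(d,g) via R1 from deriv(d,a), deriv(a,g)
round 2: derive deriv(g,d) via R1 from deriv(g,h), deriv(h,d)
round 2: derive deriv(h,a) via R1 from deriv(h,d), deriv(d,a)
round 2: derive deriv(h,i) via R1 from deriv(h,d), deriv(d,i)
round 2: derive deriv(i,g) via R1 from deriv(i,a), deriv(a,g)
round 2: derive deriv(i,h) via R1 from deriv(i,d), deriv(d,h)
round 3: derive deriv(a,d) via R1 from deriv(a,g), deriv(g,d)
round 3: derive deriv(a,i) via R1 from deriv(a,h), deriv(h,i)
round 3: derive deriv(b,c) via R1 from deriv(b,d), deriv(d,c)
round 3: derive deriv(c,g) via R1 from deriv(c,a), deriv(a,g)
round 3: derive deriv(c,h) via R1 from deriv(c,a), deriv(a,h)
round 3: derive deriv(g,a) via R1 from deriv(g,d), deriv(d,a)
round 3: derive deriv(g,c) via R1 from deriv(g,d), deriv(d,c)
round 3: derive deriv(g,i) via R1 from deriv(g,d), deriv(d,i)
round 3: derive deriv(h,c) via R1 from deriv(h,d), deriv(d,c)
round 3: derive deriv(h,e) via R1 from deriv(h,a), deriv(a,e)
round 3: derive deriv(h,g) via R1 from deriv(h,a), deriv(a,g)
round 4: derive deriv(a,c) via R1 from deriv(a,d), deriv(d,c)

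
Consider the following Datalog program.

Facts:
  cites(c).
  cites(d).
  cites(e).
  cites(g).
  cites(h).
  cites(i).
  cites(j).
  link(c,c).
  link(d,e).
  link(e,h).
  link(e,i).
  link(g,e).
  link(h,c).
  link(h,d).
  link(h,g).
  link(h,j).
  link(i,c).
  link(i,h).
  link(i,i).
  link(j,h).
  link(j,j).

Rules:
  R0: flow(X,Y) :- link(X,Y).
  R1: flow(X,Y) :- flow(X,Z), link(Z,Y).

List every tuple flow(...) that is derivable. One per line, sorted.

round 1: derive flow(c,c) via R0 from link(c,c)
round 1: derive flow(d,e) via R0 from link(d,e)
round 1: derive flow(e,h) via R0 from link(e,h)
round 1: derive flow(e,i) via R0 from link(e,i)
round 1: derive flow(g,e) via R0 from link(g,e)
round 1: derive flow(h,c) via R0 from link(h,c)
round 1: derive flow(h,d) via R0 from link(h,d)
round 1: derive flow(h,g) via R0 from link(h,g)
round 1: derive flow(h,j) via R0 from link(h,j)
round 1: derive flow(i,c) via R0 from link(i,c)
round 1: derive flow(i,h) via R0 from link(i,h)
round 1: derive flow(i,i) via R0 from link(i,i)
round 1: derive flow(j,h) via R0 from link(j,h)
round 1: derive flow(j,j) via R0 from link(j,j)
round 2: derive flow(d,h) via R1 from flow(d,e), link(e,h)
round 2: derive flow(d,i) via R1 from flow(d,e), link(e,i)
round 2: derive flow(e,c) via R1 from flow(e,h), link(h,c)
round 2: derive flow(e,d) via R1 from flow(e,h), link(h,d)
round 2: derive flow(e,g) via R1 from flow(e,h), link(h,g)
round 2: derive flow(e,j) via R1 from flow(e,h), link(h,j)
round 2: derive flow(g,h) via R1 from flow(g,e), link(e,h)
round 2: derive flow(g,i) via R1 from flow(g,e), link(e,i)
round 2: derive flow(h,e) via R1 from flow(h,d), link(d,e)
round 2: derive flow(h,h) via R1 from flow(h,j), link(j,h)
round 2: derive flow(i,d) via R1 from flow(i,h), link(h,d)
round 2: derive flow(i,g) via R1 from flow(i,h), link(h,g)
round 2: derive flow(i,j) via R1 from flow(i,h), link(h,j)
round 2: derive flow(j,c) via R1 from flow(j,h), link(h,c)
round 2: derive flow(j,d) via R1 from flow(j,h), link(h,d)
round 2: derive flow(j,g) via R1 from flow(j,h), link(h,g)
round 3: derive flow(d,c) via R1 from flow(d,h), link(h,c)
round 3: derive flow(d,d) via R1 from flow(d,h), link(h,d)
round 3: derive flow(d,g) via R1 from flow(d,h), link(h,g)
round 3: derive flow(d,j) via R1 from flow(d,h), link(h,j)
round 3: derive flow(e,e) via R1 from flow(e,d), link(d,e)
round 3: derive flow(g,c) via R1 from flow(g,h), link(h,c)
round 3: derive flow(g,d) via R1 from flow(g,h), link(h,d)
round 3: derive flow(g,g) via R1 from flow(g,h), link(h,g)
round 3: derive flow(g,j) via R1 from flow(g,h), link(h,j)
round 3: derive flow(h,i) via R1 from flow(h,e), link(e,i)
round 3: derive flow(i,e) via R1 from flow(i,d), link(d,e)
round 3: derive flow(j,e) via R1 from flow(j,d), link(d,e)
round 4: derive flow(j,i) via R1 from flow(j,e), link(e,i)

flow(c,c)
flow(d,c)
flow(d,d)
flow(d,e)
flow(d,g)
flow(d,h)
flow(d,i)
flow(d,j)
flow(e,c)
flow(e,d)
flow(e,e)
flow(e,g)
flow(e,h)
flow(e,i)
flow(e,j)
flow(g,c)
flow(g,d)
flow(g,e)
flow(g,g)
flow(g,h)
flow(g,i)
flow(g,j)
flow(h,c)
flow(h,d)
flow(h,e)
flow(h,g)
flow(h,h)
flow(h,i)
flow(h,j)
flow(i,c)
flow(i,d)
flow(i,e)
flow(i,g)
flow(i,h)
flow(i,i)
flow(i,j)
flow(j,c)
flow(j,d)
flow(j,e)
flow(j,g)
flow(j,h)
flow(j,i)
flow(j,j)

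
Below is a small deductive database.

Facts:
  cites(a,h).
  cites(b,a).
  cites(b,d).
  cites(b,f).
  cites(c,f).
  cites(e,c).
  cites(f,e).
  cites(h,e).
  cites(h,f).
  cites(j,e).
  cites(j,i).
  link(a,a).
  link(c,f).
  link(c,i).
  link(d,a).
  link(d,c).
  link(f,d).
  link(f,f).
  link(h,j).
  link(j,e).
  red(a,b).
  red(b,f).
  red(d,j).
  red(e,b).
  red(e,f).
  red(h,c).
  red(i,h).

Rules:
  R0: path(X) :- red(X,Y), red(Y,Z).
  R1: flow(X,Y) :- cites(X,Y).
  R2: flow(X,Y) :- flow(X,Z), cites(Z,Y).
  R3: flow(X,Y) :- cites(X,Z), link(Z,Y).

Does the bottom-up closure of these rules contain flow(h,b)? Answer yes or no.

round 1: derive flow(a,h) via R1 from cites(a,h)
round 1: derive flow(b,a) via R1 from cites(b,a)
round 1: derive flow(b,d) via R1 from cites(b,d)
round 1: derive flow(b,f) via R1 from cites(b,f)
round 1: derive flow(c,f) via R1 from cites(c,f)
round 1: derive flow(e,c) via R1 from cites(e,c)
round 1: derive flow(f,e) via R1 from cites(f,e)
round 1: derive flow(h,e) via R1 from cites(h,e)
round 1: derive flow(h,f) via R1 from cites(h,f)
round 1: derive flow(j,e) via R1 from cites(j,e)
round 1: derive flow(j,i) via R1 from cites(j,i)
round 1: derive flow(a,j) via R3 from cites(a,h), link(h,j)
round 1: derive flow(b,c) via R3 from cites(b,d), link(d,c)
round 1: derive flow(c,d) via R3 from cites(c,f), link(f,d)
round 1: derive flow(e,f) via R3 from cites(e,c), link(c,f)
round 1: derive flow(e,i) via R3 from cites(e,c), link(c,i)
round 1: derive flow(h,d) via R3 from cites(h,f), link(f,d)
round 2: derive flow(a,e) via R2 from flow(a,h), cites(h,e)
round 2: derive flow(a,f) via R2 from flow(a,h), cites(h,f)
round 2: derive flow(a,i) via R2 from flow(a,j), cites(j,i)
round 2: derive flow(b,e) via R2 from flow(b,f), cites(f,e)
round 2: derive flow(b,h) via R2 from flow(b,a), cites(a,h)
round 2: derive flow(c,e) via R2 from flow(c,f), cites(f,e)
round 2: derive flow(e,e) via R2 from flow(e,f), cites(f,e)
round 2: derive flow(f,c) via R2 from flow(f,e), cites(e,c)
round 2: derive flow(h,c) via R2 from flow(h,e), cites(e,c)
round 2: derive flow(j,c) via R2 from flow(j,e), cites(e,c)
round 3: derive flow(a,c) via R2 from flow(a,e), cites(e,c)
round 3: derive flow(c,c) via R2 from flow(c,e), cites(e,c)
round 3: derive flow(f,f) via R2 from flow(f,c), cites(c,f)
round 3: derive flow(j,f) via R2 from flow(j,c), cites(c,f)

no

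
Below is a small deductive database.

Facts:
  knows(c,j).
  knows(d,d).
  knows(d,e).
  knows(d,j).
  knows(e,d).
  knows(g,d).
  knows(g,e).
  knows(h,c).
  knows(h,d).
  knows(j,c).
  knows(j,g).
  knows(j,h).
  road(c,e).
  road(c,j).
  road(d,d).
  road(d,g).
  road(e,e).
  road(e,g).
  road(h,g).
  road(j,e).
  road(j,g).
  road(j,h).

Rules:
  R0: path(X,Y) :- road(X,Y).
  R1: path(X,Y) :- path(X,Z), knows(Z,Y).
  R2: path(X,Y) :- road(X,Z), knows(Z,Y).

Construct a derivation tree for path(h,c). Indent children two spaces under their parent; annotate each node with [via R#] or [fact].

path(h,c)  [via R1]
  path(h,j)  [via R1]
    path(h,d)  [via R2]
      road(h,g)  [fact]
      knows(g,d)  [fact]
    knows(d,j)  [fact]
  knows(j,c)  [fact]

round 1: derive path(c,e) via R0 from road(c,e)
round 1: derive path(c,j) via R0 from road(c,j)
round 1: derive path(d,d) via R0 from road(d,d)
round 1: derive path(d,g) via R0 from road(d,g)
round 1: derive path(e,e) via R0 from road(e,e)
round 1: derive path(e,g) via R0 from road(e,g)
round 1: derive path(h,g) via R0 from road(h,g)
round 1: derive path(j,e) via R0 from road(j,e)
round 1: derive path(j,g) via R0 from road(j,g)
round 1: derive path(j,h) via R0 from road(j,h)
round 1: derive path(c,c) via R2 from road(c,j), knows(j,c)
round 1: derive path(c,d) via R2 from road(c,e), knows(e,d)
round 1: derive path(c,g) via R2 from road(c,j), knows(j,g)
round 1: derive path(c,h) via R2 from road(c,j), knows(j,h)
round 1: derive path(d,e) via R2 from road(d,d), knows(d,e)
round 1: derive path(d,j) via R2 from road(d,d), knows(d,j)
round 1: derive path(e,d) via R2 from road(e,e), knows(e,d)
round 1: derive path(h,d) via R2 from road(h,g), knows(g,d)
round 1: derive path(h,e) via R2 from road(h,g), knows(g,e)
round 1: derive path(j,c) via R2 from road(j,h), knows(h,c)
round 1: derive path(j,d) via R2 from road(j,e), knows(e,d)
round 2: derive path(d,c) via R1 from path(d,j), knows(j,c)
round 2: derive path(d,h) via R1 from path(d,j), knows(j,h)
round 2: derive path(e,j) via R1 from path(e,d), knows(d,j)
round 2: derive path(h,j) via R1 from path(h,d), knows(d,j)
round 2: derive path(j,j) via R1 from path(j,c), knows(c,j)
round 3: derive path(e,c) via R1 from path(e,j), knows(j,c)
round 3: derive path(e,h) via R1 from path(e,j), knows(j,h)
round 3: derive path(h,c) via R1 from path(h,j), knows(j,c)
round 3: derive path(h,h) via R1 from path(h,j), knows(j,h)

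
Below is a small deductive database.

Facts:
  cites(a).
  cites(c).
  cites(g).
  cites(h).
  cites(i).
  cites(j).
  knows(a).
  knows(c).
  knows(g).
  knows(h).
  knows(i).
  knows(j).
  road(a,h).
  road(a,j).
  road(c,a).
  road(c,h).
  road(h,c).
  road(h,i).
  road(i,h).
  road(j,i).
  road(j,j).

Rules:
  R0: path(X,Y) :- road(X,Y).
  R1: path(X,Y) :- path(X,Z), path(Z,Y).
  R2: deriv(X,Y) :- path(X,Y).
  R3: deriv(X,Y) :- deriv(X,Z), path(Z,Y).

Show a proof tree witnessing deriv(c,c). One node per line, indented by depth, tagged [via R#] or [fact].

round 1: derive path(a,h) via R0 from road(a,h)
round 1: derive path(a,j) via R0 from road(a,j)
round 1: derive path(c,a) via R0 from road(c,a)
round 1: derive path(c,h) via R0 from road(c,h)
round 1: derive path(h,c) via R0 from road(h,c)
round 1: derive path(h,i) via R0 from road(h,i)
round 1: derive path(i,h) via R0 from road(i,h)
round 1: derive path(j,i) via R0 from road(j,i)
round 1: derive path(j,j) via R0 from road(j,j)
round 2: derive path(a,c) via R1 from path(a,h), path(h,c)
round 2: derive path(a,i) via R1 from path(a,h), path(h,i)
round 2: derive path(c,c) via R1 from path(c,h), path(h,c)
round 2: derive path(c,i) via R1 from path(c,h), path(h,i)
round 2: derive path(c,j) via R1 from path(c,a), path(a,j)
round 2: derive path(h,a) via R1 from path(h,c), path(c,a)
round 2: derive path(h,h) via R1 from path(h,c), path(c,h)
round 2: derive path(i,c) via R1 from path(i,h), path(h,c)
round 2: derive path(i,i) via R1 from path(i,h), path(h,i)
round 2: derive path(j,h) via R1 from path(j,i), path(i,h)
round 2: derive deriv(a,h) via R2 from path(a,h)
round 2: derive deriv(a,j) via R2 from path(a,j)
round 2: derive deriv(c,a) via R2 from path(c,a)
round 2: derive deriv(c,h) via R2 from path(c,h)
round 2: derive deriv(h,c) via R2 from path(h,c)
round 2: derive deriv(h,i) via R2 from path(h,i)
round 2: derive deriv(i,h) via R2 from path(i,h)
round 2: derive deriv(j,i) via R2 from path(j,i)
round 2: derive deriv(j,j) via R2 from path(j,j)
round 3: derive path(a,a) via R1 from path(a,c), path(c,a)
round 3: derive path(h,j) via R1 from path(h,a), path(a,j)
round 3: derive path(i,a) via R1 from path(i,c), path(c,a)
round 3: derive path(i,j) via R1 from path(i,c), path(c,j)
round 3: derive path(j,a) via R1 from path(j,h), path(h,a)
round 3: derive path(j,c) via R1 from path(j,h), path(h,c)
round 3: derive deriv(a,c) via R2 from path(a,c)
round 3: derive deriv(a,i) via R2 from path(a,i)
round 3: derive deriv(c,c) via R2 from path(c,c)
round 3: derive deriv(c,i) via R2 from path(c,i)
round 3: derive deriv(c,j) via R2 from path(c,j)
round 3: derive deriv(h,a) via R2 from path(h,a)
round 3: derive deriv(h,h) via R2 from path(h,h)
round 3: derive deriv(i,c) via R2 from path(i,c)
round 3: derive deriv(i,i) via R2 from path(i,i)
round 3: derive deriv(j,h) via R2 from path(j,h)
round 3: derive deriv(a,a) via R3 from deriv(a,h), path(h,a)
round 3: derive deriv(h,j) via R3 from deriv(h,c), path(c,j)
round 3: derive deriv(i,a) via R3 from deriv(i,h), path(h,a)
round 3: derive deriv(j,c) via R3 from deriv(j,i), path(i,c)
round 4: derive deriv(i,j) via R2 from path(i,j)
round 4: derive deriv(j,a) via R2 from path(j,a)

deriv(c,c)  [via R2]
  path(c,c)  [via R1]
    path(c,h)  [via R0]
      road(c,h)  [fact]
    path(h,c)  [via R0]
      road(h,c)  [fact]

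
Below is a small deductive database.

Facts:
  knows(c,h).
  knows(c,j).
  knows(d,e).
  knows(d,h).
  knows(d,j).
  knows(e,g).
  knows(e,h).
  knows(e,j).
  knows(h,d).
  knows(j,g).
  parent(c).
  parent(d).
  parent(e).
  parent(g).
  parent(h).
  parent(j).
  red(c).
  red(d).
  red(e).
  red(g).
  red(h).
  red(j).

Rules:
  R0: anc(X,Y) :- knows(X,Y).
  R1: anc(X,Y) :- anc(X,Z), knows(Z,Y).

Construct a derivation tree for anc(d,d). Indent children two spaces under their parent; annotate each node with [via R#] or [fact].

anc(d,d)  [via R1]
  anc(d,h)  [via R0]
    knows(d,h)  [fact]
  knows(h,d)  [fact]

round 1: derive anc(c,h) via R0 from knows(c,h)
round 1: derive anc(c,j) via R0 from knows(c,j)
round 1: derive anc(d,e) via R0 from knows(d,e)
round 1: derive anc(d,h) via R0 from knows(d,h)
round 1: derive anc(d,j) via R0 from knows(d,j)
round 1: derive anc(e,g) via R0 from knows(e,g)
round 1: derive anc(e,h) via R0 from knows(e,h)
round 1: derive anc(e,j) via R0 from knows(e,j)
round 1: derive anc(h,d) via R0 from knows(h,d)
round 1: derive anc(j,g) via R0 from knows(j,g)
round 2: derive anc(c,d) via R1 from anc(c,h), knows(h,d)
round 2: derive anc(c,g) via R1 from anc(c,j), knows(j,g)
round 2: derive anc(d,d) via R1 from anc(d,h), knows(h,d)
round 2: derive anc(d,g) via R1 from anc(d,e), knows(e,g)
round 2: derive anc(e,d) via R1 from anc(e,h), knows(h,d)
round 2: derive anc(h,e) via R1 from anc(h,d), knows(d,e)
round 2: derive anc(h,h) via R1 from anc(h,d), knows(d,h)
round 2: derive anc(h,j) via R1 from anc(h,d), knows(d,j)
round 3: derive anc(c,e) via R1 from anc(c,d), knows(d,e)
round 3: derive anc(e,e) via R1 from anc(e,d), knows(d,e)
round 3: derive anc(h,g) via R1 from anc(h,e), knows(e,g)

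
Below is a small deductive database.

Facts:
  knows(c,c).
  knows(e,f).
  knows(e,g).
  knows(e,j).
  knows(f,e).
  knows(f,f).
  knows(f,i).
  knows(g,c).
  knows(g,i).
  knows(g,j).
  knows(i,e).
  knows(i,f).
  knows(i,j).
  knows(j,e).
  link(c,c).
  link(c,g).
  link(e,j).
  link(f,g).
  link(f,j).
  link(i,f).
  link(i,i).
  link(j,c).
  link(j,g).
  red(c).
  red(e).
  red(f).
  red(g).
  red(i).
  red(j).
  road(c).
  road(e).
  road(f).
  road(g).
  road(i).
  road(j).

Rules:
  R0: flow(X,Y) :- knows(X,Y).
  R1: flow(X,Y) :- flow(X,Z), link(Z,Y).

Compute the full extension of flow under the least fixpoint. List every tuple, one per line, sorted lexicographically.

flow(c,c)
flow(c,g)
flow(e,c)
flow(e,f)
flow(e,g)
flow(e,j)
flow(f,c)
flow(f,e)
flow(f,f)
flow(f,g)
flow(f,i)
flow(f,j)
flow(g,c)
flow(g,f)
flow(g,g)
flow(g,i)
flow(g,j)
flow(i,c)
flow(i,e)
flow(i,f)
flow(i,g)
flow(i,j)
flow(j,c)
flow(j,e)
flow(j,g)
flow(j,j)

round 1: derive flow(c,c) via R0 from knows(c,c)
round 1: derive flow(e,f) via R0 from knows(e,f)
round 1: derive flow(e,g) via R0 from knows(e,g)
round 1: derive flow(e,j) via R0 from knows(e,j)
round 1: derive flow(f,e) via R0 from knows(f,e)
round 1: derive flow(f,f) via R0 from knows(f,f)
round 1: derive flow(f,i) via R0 from knows(f,i)
round 1: derive flow(g,c) via R0 from knows(g,c)
round 1: derive flow(g,i) via R0 from knows(g,i)
round 1: derive flow(g,j) via R0 from knows(g,j)
round 1: derive flow(i,e) via R0 from knows(i,e)
round 1: derive flow(i,f) via R0 from knows(i,f)
round 1: derive flow(i,j) via R0 from knows(i,j)
round 1: derive flow(j,e) via R0 from knows(j,e)
round 2: derive flow(c,g) via R1 from flow(c,c), link(c,g)
round 2: derive flow(e,c) via R1 from flow(e,j), link(j,c)
round 2: derive flow(f,g) via R1 from flow(f,f), link(f,g)
round 2: derive flow(f,j) via R1 from flow(f,e), link(e,j)
round 2: derive flow(g,f) via R1 from flow(g,i), link(i,f)
round 2: derive flow(g,g) via R1 from flow(g,c), link(c,g)
round 2: derive flow(i,c) via R1 from flow(i,j), link(j,c)
round 2: derive flow(i,g) via R1 from flow(i,f), link(f,g)
round 2: derive flow(j,j) via R1 from flow(j,e), link(e,j)
round 3: derive flow(f,c) via R1 from flow(f,j), link(j,c)
round 3: derive flow(j,c) via R1 from flow(j,j), link(j,c)
round 3: derive flow(j,g) via R1 from flow(j,j), link(j,g)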